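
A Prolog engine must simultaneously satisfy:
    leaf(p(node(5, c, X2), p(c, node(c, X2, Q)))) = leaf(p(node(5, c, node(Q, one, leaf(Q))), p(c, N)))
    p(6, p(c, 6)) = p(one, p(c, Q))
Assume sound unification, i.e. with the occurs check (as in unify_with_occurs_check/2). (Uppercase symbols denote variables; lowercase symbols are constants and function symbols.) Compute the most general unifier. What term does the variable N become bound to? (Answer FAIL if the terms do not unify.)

FAIL

Decompose leaf/1: p(node(5, c, X2), p(c, node(c, X2, Q))) = p(node(5, c, node(Q, one, leaf(Q))), p(c, N)).
Decompose p/2: node(5, c, X2) = node(5, c, node(Q, one, leaf(Q))),  p(c, node(c, X2, Q)) = p(c, N).
Decompose node/3: 5 = 5,  c = c,  X2 = node(Q, one, leaf(Q)).
Delete trivial equation 5 = 5.
Delete trivial equation c = c.
Bind X2 := node(Q, one, leaf(Q)); substituting into the one remaining equation that mentions X2 gives: p(c, node(c, node(Q, one, leaf(Q)), Q)) = p(c, N).
Decompose p/2: c = c,  node(c, node(Q, one, leaf(Q)), Q) = N.
Delete trivial equation c = c.
Bind N := node(c, node(Q, one, leaf(Q)), Q); no other remaining equation mentions N.
Decompose p/2: 6 = one,  p(c, 6) = p(c, Q).
Clash: constants 6 and one differ; no unifier exists.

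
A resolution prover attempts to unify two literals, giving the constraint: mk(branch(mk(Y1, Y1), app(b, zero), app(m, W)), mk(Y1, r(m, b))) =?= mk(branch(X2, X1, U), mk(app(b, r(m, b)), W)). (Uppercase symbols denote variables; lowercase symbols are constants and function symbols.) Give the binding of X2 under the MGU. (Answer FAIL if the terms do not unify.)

mk(app(b, r(m, b)), app(b, r(m, b)))

Decompose mk/2: branch(mk(Y1, Y1), app(b, zero), app(m, W)) =?= branch(X2, X1, U),  mk(Y1, r(m, b)) =?= mk(app(b, r(m, b)), W).
Decompose branch/3: mk(Y1, Y1) =?= X2,  app(b, zero) =?= X1,  app(m, W) =?= U.
Bind X2 := mk(Y1, Y1); no other remaining equation mentions X2.
Bind X1 := app(b, zero); no other remaining equation mentions X1.
Bind U := app(m, W); no other remaining equation mentions U.
Decompose mk/2: Y1 =?= app(b, r(m, b)),  r(m, b) =?= W.
Bind Y1 := app(b, r(m, b)); no other remaining equation mentions Y1. Substituting into the earlier binding gives X2 := mk(app(b, r(m, b)), app(b, r(m, b))).
Bind W := r(m, b). Substituting into the earlier binding gives U := app(m, r(m, b)).
MGU = { X2 -> mk(app(b, r(m, b)), app(b, r(m, b))), X1 -> app(b, zero), U -> app(m, r(m, b)), Y1 -> app(b, r(m, b)), W -> r(m, b) }, so X2 -> mk(app(b, r(m, b)), app(b, r(m, b))).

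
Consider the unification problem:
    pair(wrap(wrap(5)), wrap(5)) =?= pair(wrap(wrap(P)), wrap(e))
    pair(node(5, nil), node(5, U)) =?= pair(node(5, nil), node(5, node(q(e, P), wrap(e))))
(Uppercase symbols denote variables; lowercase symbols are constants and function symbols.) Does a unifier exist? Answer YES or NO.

Decompose pair/2: wrap(wrap(5)) =?= wrap(wrap(P)),  wrap(5) =?= wrap(e).
Decompose wrap/1: wrap(5) =?= wrap(P).
Decompose wrap/1: 5 =?= P.
Bind P := 5; substituting into the one remaining equation that mentions P gives: pair(node(5, nil), node(5, U)) =?= pair(node(5, nil), node(5, node(q(e, 5), wrap(e)))).
Decompose wrap/1: 5 =?= e.
Clash: constants 5 and e differ; no unifier exists.

NO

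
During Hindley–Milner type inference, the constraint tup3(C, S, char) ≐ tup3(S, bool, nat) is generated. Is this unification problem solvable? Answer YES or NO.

NO

Decompose tup3/3: C ≐ S,  S ≐ bool,  char ≐ nat.
Bind C := S; no other remaining equation mentions C.
Bind S := bool; no other remaining equation mentions S. Substituting into the earlier binding gives C := bool.
Clash: constants char and nat differ; no unifier exists.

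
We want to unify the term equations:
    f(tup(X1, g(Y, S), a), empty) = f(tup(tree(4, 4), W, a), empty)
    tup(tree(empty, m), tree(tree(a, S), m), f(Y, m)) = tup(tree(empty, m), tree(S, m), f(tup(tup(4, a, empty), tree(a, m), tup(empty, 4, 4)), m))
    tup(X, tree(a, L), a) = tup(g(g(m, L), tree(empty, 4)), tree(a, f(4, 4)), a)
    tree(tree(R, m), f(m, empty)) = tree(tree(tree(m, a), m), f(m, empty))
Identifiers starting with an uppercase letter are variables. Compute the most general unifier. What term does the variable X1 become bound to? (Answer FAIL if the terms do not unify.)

Decompose f/2: tup(X1, g(Y, S), a) = tup(tree(4, 4), W, a),  empty = empty.
Decompose tup/3: X1 = tree(4, 4),  g(Y, S) = W,  a = a.
Bind X1 := tree(4, 4); no other remaining equation mentions X1.
Bind W := g(Y, S); no other remaining equation mentions W.
Delete trivial equation a = a.
Delete trivial equation empty = empty.
Decompose tup/3: tree(empty, m) = tree(empty, m),  tree(tree(a, S), m) = tree(S, m),  f(Y, m) = f(tup(tup(4, a, empty), tree(a, m), tup(empty, 4, 4)), m).
Delete trivial equation tree(empty, m) = tree(empty, m).
Decompose tree/2: tree(a, S) = S,  m = m.
Occurs check fails: S occurs in tree(a, S); the equation S = tree(a, S) has no finite solution.

FAIL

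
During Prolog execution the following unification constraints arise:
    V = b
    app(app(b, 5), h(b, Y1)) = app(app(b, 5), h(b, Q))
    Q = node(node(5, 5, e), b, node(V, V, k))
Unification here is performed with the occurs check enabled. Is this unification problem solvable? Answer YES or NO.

Bind V := b; substituting into the one remaining equation that mentions V gives: Q = node(node(5, 5, e), b, node(b, b, k)).
Decompose app/2: app(b, 5) = app(b, 5),  h(b, Y1) = h(b, Q).
Delete trivial equation app(b, 5) = app(b, 5).
Decompose h/2: b = b,  Y1 = Q.
Delete trivial equation b = b.
Bind Y1 := Q; no other remaining equation mentions Y1.
Bind Q := node(node(5, 5, e), b, node(b, b, k)). Substituting into the earlier binding gives Y1 := node(node(5, 5, e), b, node(b, b, k)).
No equations remain and no clash or occurs-check failure arose, so a unifier exists.

YES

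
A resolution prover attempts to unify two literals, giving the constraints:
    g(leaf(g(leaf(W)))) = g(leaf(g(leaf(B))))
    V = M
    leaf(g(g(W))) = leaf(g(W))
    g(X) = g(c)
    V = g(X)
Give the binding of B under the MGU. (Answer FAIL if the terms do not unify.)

FAIL

Decompose g/1: leaf(g(leaf(W))) = leaf(g(leaf(B))).
Decompose leaf/1: g(leaf(W)) = g(leaf(B)).
Decompose g/1: leaf(W) = leaf(B).
Decompose leaf/1: W = B.
Bind W := B; substituting into the one remaining equation that mentions W gives: leaf(g(g(B))) = leaf(g(B)).
Bind V := M; substituting into the one remaining equation that mentions V gives: M = g(X).
Decompose leaf/1: g(g(B)) = g(B).
Decompose g/1: g(B) = B.
Occurs check fails: B occurs in g(B); the equation B = g(B) has no finite solution.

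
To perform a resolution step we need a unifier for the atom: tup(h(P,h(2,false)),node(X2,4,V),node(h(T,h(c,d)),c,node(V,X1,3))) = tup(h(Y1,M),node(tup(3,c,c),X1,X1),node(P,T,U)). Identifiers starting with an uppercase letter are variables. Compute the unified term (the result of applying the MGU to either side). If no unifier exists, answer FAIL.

tup(h(h(c,h(c,d)),h(2,false)),node(tup(3,c,c),4,4),node(h(c,h(c,d)),c,node(4,4,3)))

Decompose tup/3: h(P,h(2,false)) = h(Y1,M),  node(X2,4,V) = node(tup(3,c,c),X1,X1),  node(h(T,h(c,d)),c,node(V,X1,3)) = node(P,T,U).
Decompose h/2: P = Y1,  h(2,false) = M.
Bind P := Y1; substituting into the one remaining equation that mentions P gives: node(h(T,h(c,d)),c,node(V,X1,3)) = node(Y1,T,U).
Bind M := h(2,false); no other remaining equation mentions M.
Decompose node/3: X2 = tup(3,c,c),  4 = X1,  V = X1.
Bind X2 := tup(3,c,c); no other remaining equation mentions X2.
Bind X1 := 4; substituting into the remaining equations gives: V = 4,  node(h(T,h(c,d)),c,node(V,4,3)) = node(Y1,T,U).
Bind V := 4; substituting into the remaining equation gives: node(h(T,h(c,d)),c,node(4,4,3)) = node(Y1,T,U).
Decompose node/3: h(T,h(c,d)) = Y1,  c = T,  node(4,4,3) = U.
Bind Y1 := h(T,h(c,d)); no other remaining equation mentions Y1. Substituting into the earlier binding gives P := h(T,h(c,d)).
Bind T := c; no other remaining equation mentions T. Substituting into the earlier bindings gives P := h(c,h(c,d)), Y1 := h(c,h(c,d)).
Bind U := node(4,4,3).
Applying the MGU to either side gives tup(h(h(c,h(c,d)),h(2,false)),node(tup(3,c,c),4,4),node(h(c,h(c,d)),c,node(4,4,3))).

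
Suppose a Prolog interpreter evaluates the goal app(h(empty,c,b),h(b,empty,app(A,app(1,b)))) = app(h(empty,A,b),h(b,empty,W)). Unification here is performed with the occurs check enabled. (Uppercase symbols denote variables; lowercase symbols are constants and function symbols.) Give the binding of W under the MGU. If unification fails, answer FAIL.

app(c,app(1,b))

Decompose app/2: h(empty,c,b) = h(empty,A,b),  h(b,empty,app(A,app(1,b))) = h(b,empty,W).
Decompose h/3: empty = empty,  c = A,  b = b.
Delete trivial equation empty = empty.
Bind A := c; substituting into the one remaining equation that mentions A gives: h(b,empty,app(c,app(1,b))) = h(b,empty,W).
Delete trivial equation b = b.
Decompose h/3: b = b,  empty = empty,  app(c,app(1,b)) = W.
Delete trivial equation b = b.
Delete trivial equation empty = empty.
Bind W := app(c,app(1,b)).
MGU = { A = c, W = app(c,app(1,b)) }, so W = app(c,app(1,b)).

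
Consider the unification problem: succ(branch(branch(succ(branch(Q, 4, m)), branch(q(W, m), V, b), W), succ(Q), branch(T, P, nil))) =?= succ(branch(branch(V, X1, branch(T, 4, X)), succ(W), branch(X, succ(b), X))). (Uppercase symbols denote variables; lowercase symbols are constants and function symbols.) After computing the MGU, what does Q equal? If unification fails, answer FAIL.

branch(nil, 4, nil)

Decompose succ/1: branch(branch(succ(branch(Q, 4, m)), branch(q(W, m), V, b), W), succ(Q), branch(T, P, nil)) =?= branch(branch(V, X1, branch(T, 4, X)), succ(W), branch(X, succ(b), X)).
Decompose branch/3: branch(succ(branch(Q, 4, m)), branch(q(W, m), V, b), W) =?= branch(V, X1, branch(T, 4, X)),  succ(Q) =?= succ(W),  branch(T, P, nil) =?= branch(X, succ(b), X).
Decompose branch/3: succ(branch(Q, 4, m)) =?= V,  branch(q(W, m), V, b) =?= X1,  W =?= branch(T, 4, X).
Bind V := succ(branch(Q, 4, m)); substituting into the one remaining equation that mentions V gives: branch(q(W, m), succ(branch(Q, 4, m)), b) =?= X1.
Bind X1 := branch(q(W, m), succ(branch(Q, 4, m)), b); no other remaining equation mentions X1.
Bind W := branch(T, 4, X); substituting into the one remaining equation that mentions W gives: succ(Q) =?= succ(branch(T, 4, X)). Substituting into the earlier binding gives X1 := branch(q(branch(T, 4, X), m), succ(branch(Q, 4, m)), b).
Decompose succ/1: Q =?= branch(T, 4, X).
Bind Q := branch(T, 4, X); no other remaining equation mentions Q. Substituting into the earlier bindings gives V := succ(branch(branch(T, 4, X), 4, m)), X1 := branch(q(branch(T, 4, X), m), succ(branch(branch(T, 4, X), 4, m)), b).
Decompose branch/3: T =?= X,  P =?= succ(b),  nil =?= X.
Bind T := X; no other remaining equation mentions T. Substituting into the earlier bindings gives V := succ(branch(branch(X, 4, X), 4, m)), X1 := branch(q(branch(X, 4, X), m), succ(branch(branch(X, 4, X), 4, m)), b), W := branch(X, 4, X), Q := branch(X, 4, X).
Bind P := succ(b); no other remaining equation mentions P.
Bind X := nil. Substituting into the earlier bindings gives V := succ(branch(branch(nil, 4, nil), 4, m)), X1 := branch(q(branch(nil, 4, nil), m), succ(branch(branch(nil, 4, nil), 4, m)), b), W := branch(nil, 4, nil), Q := branch(nil, 4, nil), T := nil.
MGU = { V := succ(branch(branch(nil, 4, nil), 4, m)), X1 := branch(q(branch(nil, 4, nil), m), succ(branch(branch(nil, 4, nil), 4, m)), b), W := branch(nil, 4, nil), Q := branch(nil, 4, nil), T := nil, P := succ(b), X := nil }, so Q := branch(nil, 4, nil).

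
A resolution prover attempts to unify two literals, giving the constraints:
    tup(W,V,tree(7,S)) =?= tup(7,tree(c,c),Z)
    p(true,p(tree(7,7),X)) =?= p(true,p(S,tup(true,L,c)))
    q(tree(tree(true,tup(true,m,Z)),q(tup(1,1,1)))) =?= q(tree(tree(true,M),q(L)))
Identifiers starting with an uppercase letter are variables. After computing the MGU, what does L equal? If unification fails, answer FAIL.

Decompose tup/3: W =?= 7,  V =?= tree(c,c),  tree(7,S) =?= Z.
Bind W := 7; no other remaining equation mentions W.
Bind V := tree(c,c); no other remaining equation mentions V.
Bind Z := tree(7,S); substituting into the one remaining equation that mentions Z gives: q(tree(tree(true,tup(true,m,tree(7,S))),q(tup(1,1,1)))) =?= q(tree(tree(true,M),q(L))).
Decompose p/2: true =?= true,  p(tree(7,7),X) =?= p(S,tup(true,L,c)).
Delete trivial equation true =?= true.
Decompose p/2: tree(7,7) =?= S,  X =?= tup(true,L,c).
Bind S := tree(7,7); substituting into the one remaining equation that mentions S gives: q(tree(tree(true,tup(true,m,tree(7,tree(7,7)))),q(tup(1,1,1)))) =?= q(tree(tree(true,M),q(L))). Substituting into the earlier binding gives Z := tree(7,tree(7,7)).
Bind X := tup(true,L,c); no other remaining equation mentions X.
Decompose q/1: tree(tree(true,tup(true,m,tree(7,tree(7,7)))),q(tup(1,1,1))) =?= tree(tree(true,M),q(L)).
Decompose tree/2: tree(true,tup(true,m,tree(7,tree(7,7)))) =?= tree(true,M),  q(tup(1,1,1)) =?= q(L).
Decompose tree/2: true =?= true,  tup(true,m,tree(7,tree(7,7))) =?= M.
Delete trivial equation true =?= true.
Bind M := tup(true,m,tree(7,tree(7,7))); no other remaining equation mentions M.
Decompose q/1: tup(1,1,1) =?= L.
Bind L := tup(1,1,1). Substituting into the earlier binding gives X := tup(true,tup(1,1,1),c).
MGU = { W -> 7, V -> tree(c,c), Z -> tree(7,tree(7,7)), S -> tree(7,7), X -> tup(true,tup(1,1,1),c), M -> tup(true,m,tree(7,tree(7,7))), L -> tup(1,1,1) }, so L -> tup(1,1,1).

tup(1,1,1)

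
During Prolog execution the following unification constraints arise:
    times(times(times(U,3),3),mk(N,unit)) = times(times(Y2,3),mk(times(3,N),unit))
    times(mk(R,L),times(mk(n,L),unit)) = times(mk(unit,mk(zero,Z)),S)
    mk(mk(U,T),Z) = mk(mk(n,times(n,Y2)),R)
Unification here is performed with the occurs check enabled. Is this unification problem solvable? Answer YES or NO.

Decompose times/2: times(times(U,3),3) = times(Y2,3),  mk(N,unit) = mk(times(3,N),unit).
Decompose times/2: times(U,3) = Y2,  3 = 3.
Bind Y2 := times(U,3); substituting into the one remaining equation that mentions Y2 gives: mk(mk(U,T),Z) = mk(mk(n,times(n,times(U,3))),R).
Delete trivial equation 3 = 3.
Decompose mk/2: N = times(3,N),  unit = unit.
Occurs check fails: N occurs in times(3,N); the equation N = times(3,N) has no finite solution.

NO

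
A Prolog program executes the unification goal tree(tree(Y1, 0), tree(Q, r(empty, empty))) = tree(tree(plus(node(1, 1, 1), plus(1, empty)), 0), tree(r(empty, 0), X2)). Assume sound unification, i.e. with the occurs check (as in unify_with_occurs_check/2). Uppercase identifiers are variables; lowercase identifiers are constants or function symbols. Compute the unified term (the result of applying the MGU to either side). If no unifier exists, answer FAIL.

Decompose tree/2: tree(Y1, 0) = tree(plus(node(1, 1, 1), plus(1, empty)), 0),  tree(Q, r(empty, empty)) = tree(r(empty, 0), X2).
Decompose tree/2: Y1 = plus(node(1, 1, 1), plus(1, empty)),  0 = 0.
Bind Y1 := plus(node(1, 1, 1), plus(1, empty)); no other remaining equation mentions Y1.
Delete trivial equation 0 = 0.
Decompose tree/2: Q = r(empty, 0),  r(empty, empty) = X2.
Bind Q := r(empty, 0); no other remaining equation mentions Q.
Bind X2 := r(empty, empty).
Applying the MGU to either side gives tree(tree(plus(node(1, 1, 1), plus(1, empty)), 0), tree(r(empty, 0), r(empty, empty))).

tree(tree(plus(node(1, 1, 1), plus(1, empty)), 0), tree(r(empty, 0), r(empty, empty)))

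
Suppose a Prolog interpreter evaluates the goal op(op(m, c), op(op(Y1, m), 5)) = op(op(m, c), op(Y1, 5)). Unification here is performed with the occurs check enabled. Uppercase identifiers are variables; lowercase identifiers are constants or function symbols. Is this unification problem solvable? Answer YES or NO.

NO

Decompose op/2: op(m, c) = op(m, c),  op(op(Y1, m), 5) = op(Y1, 5).
Delete trivial equation op(m, c) = op(m, c).
Decompose op/2: op(Y1, m) = Y1,  5 = 5.
Occurs check fails: Y1 occurs in op(Y1, m); the equation Y1 = op(Y1, m) has no finite solution.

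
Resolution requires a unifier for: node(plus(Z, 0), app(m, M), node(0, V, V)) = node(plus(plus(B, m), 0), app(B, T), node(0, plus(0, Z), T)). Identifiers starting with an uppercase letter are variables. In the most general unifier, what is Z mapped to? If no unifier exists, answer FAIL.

Decompose node/3: plus(Z, 0) = plus(plus(B, m), 0),  app(m, M) = app(B, T),  node(0, V, V) = node(0, plus(0, Z), T).
Decompose plus/2: Z = plus(B, m),  0 = 0.
Bind Z := plus(B, m); substituting into the one remaining equation that mentions Z gives: node(0, V, V) = node(0, plus(0, plus(B, m)), T).
Delete trivial equation 0 = 0.
Decompose app/2: m = B,  M = T.
Bind B := m; substituting into the one remaining equation that mentions B gives: node(0, V, V) = node(0, plus(0, plus(m, m)), T). Substituting into the earlier binding gives Z := plus(m, m).
Bind M := T; no other remaining equation mentions M.
Decompose node/3: 0 = 0,  V = plus(0, plus(m, m)),  V = T.
Delete trivial equation 0 = 0.
Bind V := plus(0, plus(m, m)); substituting into the remaining equation gives: plus(0, plus(m, m)) = T.
Bind T := plus(0, plus(m, m)). Substituting into the earlier binding gives M := plus(0, plus(m, m)).
MGU = { Z ↦ plus(m, m), B ↦ m, M ↦ plus(0, plus(m, m)), V ↦ plus(0, plus(m, m)), T ↦ plus(0, plus(m, m)) }, so Z ↦ plus(m, m).

plus(m, m)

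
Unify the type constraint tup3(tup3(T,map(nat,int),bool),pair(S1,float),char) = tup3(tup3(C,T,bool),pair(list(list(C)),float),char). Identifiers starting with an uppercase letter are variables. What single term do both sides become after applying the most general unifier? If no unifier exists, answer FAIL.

Decompose tup3/3: tup3(T,map(nat,int),bool) = tup3(C,T,bool),  pair(S1,float) = pair(list(list(C)),float),  char = char.
Decompose tup3/3: T = C,  map(nat,int) = T,  bool = bool.
Bind T := C; substituting into the one remaining equation that mentions T gives: map(nat,int) = C.
Bind C := map(nat,int); substituting into the one remaining equation that mentions C gives: pair(S1,float) = pair(list(list(map(nat,int))),float). Substituting into the earlier binding gives T := map(nat,int).
Delete trivial equation bool = bool.
Decompose pair/2: S1 = list(list(map(nat,int))),  float = float.
Bind S1 := list(list(map(nat,int))); no other remaining equation mentions S1.
Delete trivial equation float = float.
Delete trivial equation char = char.
Applying the MGU to either side gives tup3(tup3(map(nat,int),map(nat,int),bool),pair(list(list(map(nat,int))),float),char).

tup3(tup3(map(nat,int),map(nat,int),bool),pair(list(list(map(nat,int))),float),char)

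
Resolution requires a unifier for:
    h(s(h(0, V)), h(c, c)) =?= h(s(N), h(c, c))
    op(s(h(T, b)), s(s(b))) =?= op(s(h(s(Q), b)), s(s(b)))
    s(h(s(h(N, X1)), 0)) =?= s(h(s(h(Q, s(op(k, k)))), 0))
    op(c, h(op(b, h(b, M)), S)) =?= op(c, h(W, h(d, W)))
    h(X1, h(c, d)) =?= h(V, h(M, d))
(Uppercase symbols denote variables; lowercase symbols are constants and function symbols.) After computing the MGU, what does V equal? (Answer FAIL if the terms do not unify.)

s(op(k, k))

Decompose h/2: s(h(0, V)) =?= s(N),  h(c, c) =?= h(c, c).
Decompose s/1: h(0, V) =?= N.
Bind N := h(0, V); substituting into the one remaining equation that mentions N gives: s(h(s(h(h(0, V), X1)), 0)) =?= s(h(s(h(Q, s(op(k, k)))), 0)).
Delete trivial equation h(c, c) =?= h(c, c).
Decompose op/2: s(h(T, b)) =?= s(h(s(Q), b)),  s(s(b)) =?= s(s(b)).
Decompose s/1: h(T, b) =?= h(s(Q), b).
Decompose h/2: T =?= s(Q),  b =?= b.
Bind T := s(Q); no other remaining equation mentions T.
Delete trivial equation b =?= b.
Delete trivial equation s(s(b)) =?= s(s(b)).
Decompose s/1: h(s(h(h(0, V), X1)), 0) =?= h(s(h(Q, s(op(k, k)))), 0).
Decompose h/2: s(h(h(0, V), X1)) =?= s(h(Q, s(op(k, k)))),  0 =?= 0.
Decompose s/1: h(h(0, V), X1) =?= h(Q, s(op(k, k))).
Decompose h/2: h(0, V) =?= Q,  X1 =?= s(op(k, k)).
Bind Q := h(0, V); no other remaining equation mentions Q. Substituting into the earlier binding gives T := s(h(0, V)).
Bind X1 := s(op(k, k)); substituting into the one remaining equation that mentions X1 gives: h(s(op(k, k)), h(c, d)) =?= h(V, h(M, d)).
Delete trivial equation 0 =?= 0.
Decompose op/2: c =?= c,  h(op(b, h(b, M)), S) =?= h(W, h(d, W)).
Delete trivial equation c =?= c.
Decompose h/2: op(b, h(b, M)) =?= W,  S =?= h(d, W).
Bind W := op(b, h(b, M)); substituting into the one remaining equation that mentions W gives: S =?= h(d, op(b, h(b, M))).
Bind S := h(d, op(b, h(b, M))); no other remaining equation mentions S.
Decompose h/2: s(op(k, k)) =?= V,  h(c, d) =?= h(M, d).
Bind V := s(op(k, k)); no other remaining equation mentions V. Substituting into the earlier bindings gives N := h(0, s(op(k, k))), T := s(h(0, s(op(k, k)))), Q := h(0, s(op(k, k))).
Decompose h/2: c =?= M,  d =?= d.
Bind M := c; no other remaining equation mentions M. Substituting into the earlier bindings gives W := op(b, h(b, c)), S := h(d, op(b, h(b, c))).
Delete trivial equation d =?= d.
MGU = { N ↦ h(0, s(op(k, k))), T ↦ s(h(0, s(op(k, k)))), Q ↦ h(0, s(op(k, k))), X1 ↦ s(op(k, k)), W ↦ op(b, h(b, c)), S ↦ h(d, op(b, h(b, c))), V ↦ s(op(k, k)), M ↦ c }, so V ↦ s(op(k, k)).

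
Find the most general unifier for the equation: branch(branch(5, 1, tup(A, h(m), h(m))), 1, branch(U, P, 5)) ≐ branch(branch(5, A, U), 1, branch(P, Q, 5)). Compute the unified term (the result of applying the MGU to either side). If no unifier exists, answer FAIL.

Decompose branch/3: branch(5, 1, tup(A, h(m), h(m))) ≐ branch(5, A, U),  1 ≐ 1,  branch(U, P, 5) ≐ branch(P, Q, 5).
Decompose branch/3: 5 ≐ 5,  1 ≐ A,  tup(A, h(m), h(m)) ≐ U.
Delete trivial equation 5 ≐ 5.
Bind A := 1; substituting into the one remaining equation that mentions A gives: tup(1, h(m), h(m)) ≐ U.
Bind U := tup(1, h(m), h(m)); substituting into the one remaining equation that mentions U gives: branch(tup(1, h(m), h(m)), P, 5) ≐ branch(P, Q, 5).
Delete trivial equation 1 ≐ 1.
Decompose branch/3: tup(1, h(m), h(m)) ≐ P,  P ≐ Q,  5 ≐ 5.
Bind P := tup(1, h(m), h(m)); substituting into the one remaining equation that mentions P gives: tup(1, h(m), h(m)) ≐ Q.
Bind Q := tup(1, h(m), h(m)); no other remaining equation mentions Q.
Delete trivial equation 5 ≐ 5.
Applying the MGU to either side gives branch(branch(5, 1, tup(1, h(m), h(m))), 1, branch(tup(1, h(m), h(m)), tup(1, h(m), h(m)), 5)).

branch(branch(5, 1, tup(1, h(m), h(m))), 1, branch(tup(1, h(m), h(m)), tup(1, h(m), h(m)), 5))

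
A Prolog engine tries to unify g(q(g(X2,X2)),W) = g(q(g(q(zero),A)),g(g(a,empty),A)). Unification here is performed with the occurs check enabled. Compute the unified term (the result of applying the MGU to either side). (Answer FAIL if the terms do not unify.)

g(q(g(q(zero),q(zero))),g(g(a,empty),q(zero)))

Decompose g/2: q(g(X2,X2)) = q(g(q(zero),A)),  W = g(g(a,empty),A).
Decompose q/1: g(X2,X2) = g(q(zero),A).
Decompose g/2: X2 = q(zero),  X2 = A.
Bind X2 := q(zero); substituting into the one remaining equation that mentions X2 gives: q(zero) = A.
Bind A := q(zero); substituting into the remaining equation gives: W = g(g(a,empty),q(zero)).
Bind W := g(g(a,empty),q(zero)).
Applying the MGU to either side gives g(q(g(q(zero),q(zero))),g(g(a,empty),q(zero))).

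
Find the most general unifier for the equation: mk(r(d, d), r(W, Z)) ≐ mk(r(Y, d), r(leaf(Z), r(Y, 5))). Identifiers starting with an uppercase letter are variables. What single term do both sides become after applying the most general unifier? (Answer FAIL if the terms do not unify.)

Decompose mk/2: r(d, d) ≐ r(Y, d),  r(W, Z) ≐ r(leaf(Z), r(Y, 5)).
Decompose r/2: d ≐ Y,  d ≐ d.
Bind Y := d; substituting into the one remaining equation that mentions Y gives: r(W, Z) ≐ r(leaf(Z), r(d, 5)).
Delete trivial equation d ≐ d.
Decompose r/2: W ≐ leaf(Z),  Z ≐ r(d, 5).
Bind W := leaf(Z); no other remaining equation mentions W.
Bind Z := r(d, 5). Substituting into the earlier binding gives W := leaf(r(d, 5)).
Applying the MGU to either side gives mk(r(d, d), r(leaf(r(d, 5)), r(d, 5))).

mk(r(d, d), r(leaf(r(d, 5)), r(d, 5)))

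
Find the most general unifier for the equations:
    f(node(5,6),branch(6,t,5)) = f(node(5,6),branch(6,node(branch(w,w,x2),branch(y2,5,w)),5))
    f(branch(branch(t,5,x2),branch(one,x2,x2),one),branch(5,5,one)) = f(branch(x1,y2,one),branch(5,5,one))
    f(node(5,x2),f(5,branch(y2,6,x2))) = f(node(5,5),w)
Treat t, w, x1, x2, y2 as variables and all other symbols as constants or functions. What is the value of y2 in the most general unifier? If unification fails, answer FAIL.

branch(one,5,5)

Decompose f/2: node(5,6) = node(5,6),  branch(6,t,5) = branch(6,node(branch(w,w,x2),branch(y2,5,w)),5).
Delete trivial equation node(5,6) = node(5,6).
Decompose branch/3: 6 = 6,  t = node(branch(w,w,x2),branch(y2,5,w)),  5 = 5.
Delete trivial equation 6 = 6.
Bind t := node(branch(w,w,x2),branch(y2,5,w)); substituting into the one remaining equation that mentions t gives: f(branch(branch(node(branch(w,w,x2),branch(y2,5,w)),5,x2),branch(one,x2,x2),one),branch(5,5,one)) = f(branch(x1,y2,one),branch(5,5,one)).
Delete trivial equation 5 = 5.
Decompose f/2: branch(branch(node(branch(w,w,x2),branch(y2,5,w)),5,x2),branch(one,x2,x2),one) = branch(x1,y2,one),  branch(5,5,one) = branch(5,5,one).
Decompose branch/3: branch(node(branch(w,w,x2),branch(y2,5,w)),5,x2) = x1,  branch(one,x2,x2) = y2,  one = one.
Bind x1 := branch(node(branch(w,w,x2),branch(y2,5,w)),5,x2); no other remaining equation mentions x1.
Bind y2 := branch(one,x2,x2); substituting into the one remaining equation that mentions y2 gives: f(node(5,x2),f(5,branch(branch(one,x2,x2),6,x2))) = f(node(5,5),w). Substituting into the earlier bindings gives t := node(branch(w,w,x2),branch(branch(one,x2,x2),5,w)), x1 := branch(node(branch(w,w,x2),branch(branch(one,x2,x2),5,w)),5,x2).
Delete trivial equation one = one.
Delete trivial equation branch(5,5,one) = branch(5,5,one).
Decompose f/2: node(5,x2) = node(5,5),  f(5,branch(branch(one,x2,x2),6,x2)) = w.
Decompose node/2: 5 = 5,  x2 = 5.
Delete trivial equation 5 = 5.
Bind x2 := 5; substituting into the remaining equation gives: f(5,branch(branch(one,5,5),6,5)) = w. Substituting into the earlier bindings gives t := node(branch(w,w,5),branch(branch(one,5,5),5,w)), x1 := branch(node(branch(w,w,5),branch(branch(one,5,5),5,w)),5,5), y2 := branch(one,5,5).
Bind w := f(5,branch(branch(one,5,5),6,5)). Substituting into the earlier bindings gives t := node(branch(f(5,branch(branch(one,5,5),6,5)),f(5,branch(branch(one,5,5),6,5)),5),branch(branch(one,5,5),5,f(5,branch(branch(one,5,5),6,5)))), x1 := branch(node(branch(f(5,branch(branch(one,5,5),6,5)),f(5,branch(branch(one,5,5),6,5)),5),branch(branch(one,5,5),5,f(5,branch(branch(one,5,5),6,5)))),5,5).
MGU = { t -> node(branch(f(5,branch(branch(one,5,5),6,5)),f(5,branch(branch(one,5,5),6,5)),5),branch(branch(one,5,5),5,f(5,branch(branch(one,5,5),6,5)))), x1 -> branch(node(branch(f(5,branch(branch(one,5,5),6,5)),f(5,branch(branch(one,5,5),6,5)),5),branch(branch(one,5,5),5,f(5,branch(branch(one,5,5),6,5)))),5,5), y2 -> branch(one,5,5), x2 -> 5, w -> f(5,branch(branch(one,5,5),6,5)) }, so y2 -> branch(one,5,5).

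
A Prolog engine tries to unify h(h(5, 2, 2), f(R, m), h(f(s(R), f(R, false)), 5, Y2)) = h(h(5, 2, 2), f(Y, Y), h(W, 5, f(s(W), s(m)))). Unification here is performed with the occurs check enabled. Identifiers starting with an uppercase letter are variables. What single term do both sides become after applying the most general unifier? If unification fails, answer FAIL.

Decompose h/3: h(5, 2, 2) = h(5, 2, 2),  f(R, m) = f(Y, Y),  h(f(s(R), f(R, false)), 5, Y2) = h(W, 5, f(s(W), s(m))).
Delete trivial equation h(5, 2, 2) = h(5, 2, 2).
Decompose f/2: R = Y,  m = Y.
Bind R := Y; substituting into the one remaining equation that mentions R gives: h(f(s(Y), f(Y, false)), 5, Y2) = h(W, 5, f(s(W), s(m))).
Bind Y := m; substituting into the remaining equation gives: h(f(s(m), f(m, false)), 5, Y2) = h(W, 5, f(s(W), s(m))). Substituting into the earlier binding gives R := m.
Decompose h/3: f(s(m), f(m, false)) = W,  5 = 5,  Y2 = f(s(W), s(m)).
Bind W := f(s(m), f(m, false)); substituting into the one remaining equation that mentions W gives: Y2 = f(s(f(s(m), f(m, false))), s(m)).
Delete trivial equation 5 = 5.
Bind Y2 := f(s(f(s(m), f(m, false))), s(m)).
Applying the MGU to either side gives h(h(5, 2, 2), f(m, m), h(f(s(m), f(m, false)), 5, f(s(f(s(m), f(m, false))), s(m)))).

h(h(5, 2, 2), f(m, m), h(f(s(m), f(m, false)), 5, f(s(f(s(m), f(m, false))), s(m))))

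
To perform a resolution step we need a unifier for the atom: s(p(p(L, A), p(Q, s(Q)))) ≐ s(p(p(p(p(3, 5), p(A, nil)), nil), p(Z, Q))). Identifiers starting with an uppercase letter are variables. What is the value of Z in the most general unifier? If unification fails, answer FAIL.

FAIL

Decompose s/1: p(p(L, A), p(Q, s(Q))) ≐ p(p(p(p(3, 5), p(A, nil)), nil), p(Z, Q)).
Decompose p/2: p(L, A) ≐ p(p(p(3, 5), p(A, nil)), nil),  p(Q, s(Q)) ≐ p(Z, Q).
Decompose p/2: L ≐ p(p(3, 5), p(A, nil)),  A ≐ nil.
Bind L := p(p(3, 5), p(A, nil)); no other remaining equation mentions L.
Bind A := nil; no other remaining equation mentions A. Substituting into the earlier binding gives L := p(p(3, 5), p(nil, nil)).
Decompose p/2: Q ≐ Z,  s(Q) ≐ Q.
Bind Q := Z; substituting into the remaining equation gives: s(Z) ≐ Z.
Occurs check fails: Z occurs in s(Z); the equation Z ≐ s(Z) has no finite solution.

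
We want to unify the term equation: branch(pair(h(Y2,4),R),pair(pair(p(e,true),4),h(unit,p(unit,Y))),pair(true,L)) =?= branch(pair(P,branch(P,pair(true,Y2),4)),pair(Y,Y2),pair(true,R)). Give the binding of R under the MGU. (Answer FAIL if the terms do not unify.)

Decompose branch/3: pair(h(Y2,4),R) =?= pair(P,branch(P,pair(true,Y2),4)),  pair(pair(p(e,true),4),h(unit,p(unit,Y))) =?= pair(Y,Y2),  pair(true,L) =?= pair(true,R).
Decompose pair/2: h(Y2,4) =?= P,  R =?= branch(P,pair(true,Y2),4).
Bind P := h(Y2,4); substituting into the one remaining equation that mentions P gives: R =?= branch(h(Y2,4),pair(true,Y2),4).
Bind R := branch(h(Y2,4),pair(true,Y2),4); substituting into the one remaining equation that mentions R gives: pair(true,L) =?= pair(true,branch(h(Y2,4),pair(true,Y2),4)).
Decompose pair/2: pair(p(e,true),4) =?= Y,  h(unit,p(unit,Y)) =?= Y2.
Bind Y := pair(p(e,true),4); substituting into the one remaining equation that mentions Y gives: h(unit,p(unit,pair(p(e,true),4))) =?= Y2.
Bind Y2 := h(unit,p(unit,pair(p(e,true),4))); substituting into the remaining equation gives: pair(true,L) =?= pair(true,branch(h(h(unit,p(unit,pair(p(e,true),4))),4),pair(true,h(unit,p(unit,pair(p(e,true),4)))),4)). Substituting into the earlier bindings gives P := h(h(unit,p(unit,pair(p(e,true),4))),4), R := branch(h(h(unit,p(unit,pair(p(e,true),4))),4),pair(true,h(unit,p(unit,pair(p(e,true),4)))),4).
Decompose pair/2: true =?= true,  L =?= branch(h(h(unit,p(unit,pair(p(e,true),4))),4),pair(true,h(unit,p(unit,pair(p(e,true),4)))),4).
Delete trivial equation true =?= true.
Bind L := branch(h(h(unit,p(unit,pair(p(e,true),4))),4),pair(true,h(unit,p(unit,pair(p(e,true),4)))),4).
MGU = { P -> h(h(unit,p(unit,pair(p(e,true),4))),4), R -> branch(h(h(unit,p(unit,pair(p(e,true),4))),4),pair(true,h(unit,p(unit,pair(p(e,true),4)))),4), Y -> pair(p(e,true),4), Y2 -> h(unit,p(unit,pair(p(e,true),4))), L -> branch(h(h(unit,p(unit,pair(p(e,true),4))),4),pair(true,h(unit,p(unit,pair(p(e,true),4)))),4) }, so R -> branch(h(h(unit,p(unit,pair(p(e,true),4))),4),pair(true,h(unit,p(unit,pair(p(e,true),4)))),4).

branch(h(h(unit,p(unit,pair(p(e,true),4))),4),pair(true,h(unit,p(unit,pair(p(e,true),4)))),4)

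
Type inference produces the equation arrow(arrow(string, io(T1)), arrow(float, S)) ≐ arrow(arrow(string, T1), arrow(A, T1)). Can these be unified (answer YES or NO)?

Decompose arrow/2: arrow(string, io(T1)) ≐ arrow(string, T1),  arrow(float, S) ≐ arrow(A, T1).
Decompose arrow/2: string ≐ string,  io(T1) ≐ T1.
Delete trivial equation string ≐ string.
Occurs check fails: T1 occurs in io(T1); the equation T1 ≐ io(T1) has no finite solution.

NO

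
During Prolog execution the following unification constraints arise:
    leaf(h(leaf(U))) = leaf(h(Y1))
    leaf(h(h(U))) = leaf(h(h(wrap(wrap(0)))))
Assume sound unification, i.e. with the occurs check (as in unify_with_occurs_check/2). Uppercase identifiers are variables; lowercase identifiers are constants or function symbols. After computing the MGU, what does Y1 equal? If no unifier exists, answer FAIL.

leaf(wrap(wrap(0)))

Decompose leaf/1: h(leaf(U)) = h(Y1).
Decompose h/1: leaf(U) = Y1.
Bind Y1 := leaf(U); no other remaining equation mentions Y1.
Decompose leaf/1: h(h(U)) = h(h(wrap(wrap(0)))).
Decompose h/1: h(U) = h(wrap(wrap(0))).
Decompose h/1: U = wrap(wrap(0)).
Bind U := wrap(wrap(0)). Substituting into the earlier binding gives Y1 := leaf(wrap(wrap(0))).
MGU = { Y1 ↦ leaf(wrap(wrap(0))), U ↦ wrap(wrap(0)) }, so Y1 ↦ leaf(wrap(wrap(0))).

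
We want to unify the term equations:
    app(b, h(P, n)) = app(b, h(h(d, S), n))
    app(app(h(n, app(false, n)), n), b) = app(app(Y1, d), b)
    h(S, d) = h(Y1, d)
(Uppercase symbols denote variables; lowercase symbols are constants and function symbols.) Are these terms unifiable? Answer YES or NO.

Decompose app/2: b = b,  h(P, n) = h(h(d, S), n).
Delete trivial equation b = b.
Decompose h/2: P = h(d, S),  n = n.
Bind P := h(d, S); no other remaining equation mentions P.
Delete trivial equation n = n.
Decompose app/2: app(h(n, app(false, n)), n) = app(Y1, d),  b = b.
Decompose app/2: h(n, app(false, n)) = Y1,  n = d.
Bind Y1 := h(n, app(false, n)); substituting into the one remaining equation that mentions Y1 gives: h(S, d) = h(h(n, app(false, n)), d).
Clash: constants n and d differ; no unifier exists.

NO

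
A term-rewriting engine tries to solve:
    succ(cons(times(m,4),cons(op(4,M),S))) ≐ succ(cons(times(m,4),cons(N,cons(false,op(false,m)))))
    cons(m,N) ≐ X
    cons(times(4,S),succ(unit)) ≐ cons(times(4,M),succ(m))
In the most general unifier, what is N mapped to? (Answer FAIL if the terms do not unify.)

FAIL

Decompose succ/1: cons(times(m,4),cons(op(4,M),S)) ≐ cons(times(m,4),cons(N,cons(false,op(false,m)))).
Decompose cons/2: times(m,4) ≐ times(m,4),  cons(op(4,M),S) ≐ cons(N,cons(false,op(false,m))).
Delete trivial equation times(m,4) ≐ times(m,4).
Decompose cons/2: op(4,M) ≐ N,  S ≐ cons(false,op(false,m)).
Bind N := op(4,M); substituting into the one remaining equation that mentions N gives: cons(m,op(4,M)) ≐ X.
Bind S := cons(false,op(false,m)); substituting into the one remaining equation that mentions S gives: cons(times(4,cons(false,op(false,m))),succ(unit)) ≐ cons(times(4,M),succ(m)).
Bind X := cons(m,op(4,M)); no other remaining equation mentions X.
Decompose cons/2: times(4,cons(false,op(false,m))) ≐ times(4,M),  succ(unit) ≐ succ(m).
Decompose times/2: 4 ≐ 4,  cons(false,op(false,m)) ≐ M.
Delete trivial equation 4 ≐ 4.
Bind M := cons(false,op(false,m)); no other remaining equation mentions M. Substituting into the earlier bindings gives N := op(4,cons(false,op(false,m))), X := cons(m,op(4,cons(false,op(false,m)))).
Decompose succ/1: unit ≐ m.
Clash: constants unit and m differ; no unifier exists.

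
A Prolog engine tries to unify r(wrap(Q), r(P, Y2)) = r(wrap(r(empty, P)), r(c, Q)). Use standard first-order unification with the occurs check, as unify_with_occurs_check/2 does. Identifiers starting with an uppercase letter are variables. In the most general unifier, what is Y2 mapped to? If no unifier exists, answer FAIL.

Decompose r/2: wrap(Q) = wrap(r(empty, P)),  r(P, Y2) = r(c, Q).
Decompose wrap/1: Q = r(empty, P).
Bind Q := r(empty, P); substituting into the remaining equation gives: r(P, Y2) = r(c, r(empty, P)).
Decompose r/2: P = c,  Y2 = r(empty, P).
Bind P := c; substituting into the remaining equation gives: Y2 = r(empty, c). Substituting into the earlier binding gives Q := r(empty, c).
Bind Y2 := r(empty, c).
MGU = { Q -> r(empty, c), P -> c, Y2 -> r(empty, c) }, so Y2 -> r(empty, c).

r(empty, c)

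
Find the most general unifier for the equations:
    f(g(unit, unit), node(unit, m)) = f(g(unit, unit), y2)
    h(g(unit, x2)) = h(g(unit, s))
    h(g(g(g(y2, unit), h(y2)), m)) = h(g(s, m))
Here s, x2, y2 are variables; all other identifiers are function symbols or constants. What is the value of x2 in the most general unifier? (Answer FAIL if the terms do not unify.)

Decompose f/2: g(unit, unit) = g(unit, unit),  node(unit, m) = y2.
Delete trivial equation g(unit, unit) = g(unit, unit).
Bind y2 := node(unit, m); substituting into the one remaining equation that mentions y2 gives: h(g(g(g(node(unit, m), unit), h(node(unit, m))), m)) = h(g(s, m)).
Decompose h/1: g(unit, x2) = g(unit, s).
Decompose g/2: unit = unit,  x2 = s.
Delete trivial equation unit = unit.
Bind x2 := s; no other remaining equation mentions x2.
Decompose h/1: g(g(g(node(unit, m), unit), h(node(unit, m))), m) = g(s, m).
Decompose g/2: g(g(node(unit, m), unit), h(node(unit, m))) = s,  m = m.
Bind s := g(g(node(unit, m), unit), h(node(unit, m))); no other remaining equation mentions s. Substituting into the earlier binding gives x2 := g(g(node(unit, m), unit), h(node(unit, m))).
Delete trivial equation m = m.
MGU = { y2 ↦ node(unit, m), x2 ↦ g(g(node(unit, m), unit), h(node(unit, m))), s ↦ g(g(node(unit, m), unit), h(node(unit, m))) }, so x2 ↦ g(g(node(unit, m), unit), h(node(unit, m))).

g(g(node(unit, m), unit), h(node(unit, m)))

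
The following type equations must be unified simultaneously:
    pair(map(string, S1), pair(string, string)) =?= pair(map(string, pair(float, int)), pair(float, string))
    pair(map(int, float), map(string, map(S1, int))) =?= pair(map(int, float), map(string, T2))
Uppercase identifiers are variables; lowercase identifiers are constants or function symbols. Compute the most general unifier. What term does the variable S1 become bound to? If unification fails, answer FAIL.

FAIL

Decompose pair/2: map(string, S1) =?= map(string, pair(float, int)),  pair(string, string) =?= pair(float, string).
Decompose map/2: string =?= string,  S1 =?= pair(float, int).
Delete trivial equation string =?= string.
Bind S1 := pair(float, int); substituting into the one remaining equation that mentions S1 gives: pair(map(int, float), map(string, map(pair(float, int), int))) =?= pair(map(int, float), map(string, T2)).
Decompose pair/2: string =?= float,  string =?= string.
Clash: constants string and float differ; no unifier exists.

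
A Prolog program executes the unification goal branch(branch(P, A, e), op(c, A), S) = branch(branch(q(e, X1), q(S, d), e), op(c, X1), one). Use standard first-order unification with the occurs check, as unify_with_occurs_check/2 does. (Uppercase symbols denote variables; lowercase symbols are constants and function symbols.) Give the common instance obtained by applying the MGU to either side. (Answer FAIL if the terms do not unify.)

branch(branch(q(e, q(one, d)), q(one, d), e), op(c, q(one, d)), one)

Decompose branch/3: branch(P, A, e) = branch(q(e, X1), q(S, d), e),  op(c, A) = op(c, X1),  S = one.
Decompose branch/3: P = q(e, X1),  A = q(S, d),  e = e.
Bind P := q(e, X1); no other remaining equation mentions P.
Bind A := q(S, d); substituting into the one remaining equation that mentions A gives: op(c, q(S, d)) = op(c, X1).
Delete trivial equation e = e.
Decompose op/2: c = c,  q(S, d) = X1.
Delete trivial equation c = c.
Bind X1 := q(S, d); no other remaining equation mentions X1. Substituting into the earlier binding gives P := q(e, q(S, d)).
Bind S := one. Substituting into the earlier bindings gives P := q(e, q(one, d)), A := q(one, d), X1 := q(one, d).
Applying the MGU to either side gives branch(branch(q(e, q(one, d)), q(one, d), e), op(c, q(one, d)), one).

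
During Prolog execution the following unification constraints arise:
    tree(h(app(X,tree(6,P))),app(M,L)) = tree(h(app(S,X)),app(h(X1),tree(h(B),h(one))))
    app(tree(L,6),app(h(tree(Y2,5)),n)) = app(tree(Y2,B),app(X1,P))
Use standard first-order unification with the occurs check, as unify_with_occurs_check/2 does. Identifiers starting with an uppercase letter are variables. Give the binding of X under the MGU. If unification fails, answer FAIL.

tree(6,n)

Decompose tree/2: h(app(X,tree(6,P))) = h(app(S,X)),  app(M,L) = app(h(X1),tree(h(B),h(one))).
Decompose h/1: app(X,tree(6,P)) = app(S,X).
Decompose app/2: X = S,  tree(6,P) = X.
Bind X := S; substituting into the one remaining equation that mentions X gives: tree(6,P) = S.
Bind S := tree(6,P); no other remaining equation mentions S. Substituting into the earlier binding gives X := tree(6,P).
Decompose app/2: M = h(X1),  L = tree(h(B),h(one)).
Bind M := h(X1); no other remaining equation mentions M.
Bind L := tree(h(B),h(one)); substituting into the remaining equation gives: app(tree(tree(h(B),h(one)),6),app(h(tree(Y2,5)),n)) = app(tree(Y2,B),app(X1,P)).
Decompose app/2: tree(tree(h(B),h(one)),6) = tree(Y2,B),  app(h(tree(Y2,5)),n) = app(X1,P).
Decompose tree/2: tree(h(B),h(one)) = Y2,  6 = B.
Bind Y2 := tree(h(B),h(one)); substituting into the one remaining equation that mentions Y2 gives: app(h(tree(tree(h(B),h(one)),5)),n) = app(X1,P).
Bind B := 6; substituting into the remaining equation gives: app(h(tree(tree(h(6),h(one)),5)),n) = app(X1,P). Substituting into the earlier bindings gives L := tree(h(6),h(one)), Y2 := tree(h(6),h(one)).
Decompose app/2: h(tree(tree(h(6),h(one)),5)) = X1,  n = P.
Bind X1 := h(tree(tree(h(6),h(one)),5)); no other remaining equation mentions X1. Substituting into the earlier binding gives M := h(h(tree(tree(h(6),h(one)),5))).
Bind P := n. Substituting into the earlier bindings gives X := tree(6,n), S := tree(6,n).
MGU = { X -> tree(6,n), S -> tree(6,n), M -> h(h(tree(tree(h(6),h(one)),5))), L -> tree(h(6),h(one)), Y2 -> tree(h(6),h(one)), B -> 6, X1 -> h(tree(tree(h(6),h(one)),5)), P -> n }, so X -> tree(6,n).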